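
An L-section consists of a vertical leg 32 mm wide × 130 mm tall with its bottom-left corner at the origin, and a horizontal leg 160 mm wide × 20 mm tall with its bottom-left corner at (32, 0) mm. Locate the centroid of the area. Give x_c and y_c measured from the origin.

x_c = 57.74 mm, y_c = 41.09 mm

vertical leg: A = 32 × 130 = 4160.00, centroid at (16.00, 65.00).
horizontal leg: A = 160 × 20 = 3200.00, centroid at (112.00, 10.00).
ΣA = 7360.00 mm²
ΣAx_c = (4160.00)(16.00) + (3200.00)(112.00) = 424960.00 mm³
ΣAy_c = (4160.00)(65.00) + (3200.00)(10.00) = 302400.00 mm³
x_c = 424960.00 / 7360.00 = 57.74 mm
y_c = 302400.00 / 7360.00 = 41.09 mm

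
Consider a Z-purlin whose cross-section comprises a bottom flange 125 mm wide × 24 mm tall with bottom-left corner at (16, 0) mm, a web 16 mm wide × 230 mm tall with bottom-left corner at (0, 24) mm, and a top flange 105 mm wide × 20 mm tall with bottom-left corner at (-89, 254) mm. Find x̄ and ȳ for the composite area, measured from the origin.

Part | A | x̄ᵢ | ȳᵢ | A·x̄ᵢ | A·ȳᵢ
bottom flange | 3000.00 | 78.50 | 12.00 | 235500.00 | 36000.00
web | 3680.00 | 8.00 | 139.00 | 29440.00 | 511520.00
top flange | 2100.00 | -36.50 | 264.00 | -76650.00 | 554400.00
Σ | 8780.00 |  |  | 188290.00 | 1101920.00
x̄ = 188290.00 / 8780.00 = 21.45 mm
ȳ = 1101920.00 / 8780.00 = 125.50 mm

x̄ = 21.45 mm, ȳ = 125.50 mm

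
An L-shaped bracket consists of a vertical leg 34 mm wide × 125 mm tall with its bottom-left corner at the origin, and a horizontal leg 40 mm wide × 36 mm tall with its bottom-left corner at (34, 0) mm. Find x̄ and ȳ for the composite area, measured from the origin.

x̄ = 26.36 mm, ȳ = 51.24 mm

vertical leg: A = 34 × 125 = 4250.00, centroid at (17.00, 62.50).
horizontal leg: A = 40 × 36 = 1440.00, centroid at (54.00, 18.00).
ΣA = 5690.00 mm², ΣAx̄ = 150010.00 mm³, ΣAȳ = 291545.00 mm³.
x̄ = 150010.00/5690.00 = 26.36 mm; ȳ = 291545.00/5690.00 = 51.24 mm.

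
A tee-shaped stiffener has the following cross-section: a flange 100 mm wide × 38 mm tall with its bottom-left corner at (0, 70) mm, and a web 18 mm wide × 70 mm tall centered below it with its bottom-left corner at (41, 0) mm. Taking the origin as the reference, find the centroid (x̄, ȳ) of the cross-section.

web: A = 18 × 70 = 1260.00, centroid at (50.00, 35.00).
flange: A = 100 × 38 = 3800.00, centroid at (50.00, 89.00).
ΣA = 5060.00 mm², ΣAx̄ = 253000.00 mm³, ΣAȳ = 382300.00 mm³.
x̄ = 253000.00/5060.00 = 50.00 mm; ȳ = 382300.00/5060.00 = 75.55 mm.

x̄ = 50.00 mm, ȳ = 75.55 mm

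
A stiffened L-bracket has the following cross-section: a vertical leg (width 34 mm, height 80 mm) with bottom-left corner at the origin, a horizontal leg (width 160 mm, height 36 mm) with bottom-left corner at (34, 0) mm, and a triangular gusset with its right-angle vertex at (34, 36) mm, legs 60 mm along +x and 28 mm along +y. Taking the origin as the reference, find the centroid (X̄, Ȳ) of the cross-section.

X̄ = 80.28 mm, Ȳ = 26.88 mm

vertical leg: A = 34 × 80 = 2720.00, centroid at (17.00, 40.00).
horizontal leg: A = 160 × 36 = 5760.00, centroid at (114.00, 18.00).
gusset: A = ½·60·28 = 840.00, centroid at (54.00, 45.33).
ΣA = 9320.00 mm², ΣAX̄ = 748240.00 mm³, ΣAȲ = 250560.00 mm³.
X̄ = 748240.00/9320.00 = 80.28 mm; Ȳ = 250560.00/9320.00 = 26.88 mm.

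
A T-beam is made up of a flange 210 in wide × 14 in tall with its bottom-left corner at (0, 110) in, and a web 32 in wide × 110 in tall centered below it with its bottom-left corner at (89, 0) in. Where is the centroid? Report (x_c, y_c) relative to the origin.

x_c = 105.00 in, y_c = 83.22 in

web: A = 32 × 110 = 3520.00, centroid at (105.00, 55.00).
flange: A = 210 × 14 = 2940.00, centroid at (105.00, 117.00).
ΣA = 6460.00 in²
ΣAx_c = (3520.00)(105.00) + (2940.00)(105.00) = 678300.00 in³
ΣAy_c = (3520.00)(55.00) + (2940.00)(117.00) = 537580.00 in³
x_c = 678300.00 / 6460.00 = 105.00 in
y_c = 537580.00 / 6460.00 = 83.22 in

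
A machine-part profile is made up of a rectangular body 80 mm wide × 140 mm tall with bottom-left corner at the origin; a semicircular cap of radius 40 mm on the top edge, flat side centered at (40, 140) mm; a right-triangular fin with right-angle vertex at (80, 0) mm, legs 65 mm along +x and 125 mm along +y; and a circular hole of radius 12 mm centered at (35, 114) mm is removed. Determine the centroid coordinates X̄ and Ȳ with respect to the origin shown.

rectangular body: A = 80 × 140 = 11200.00, centroid at (40.00, 70.00).
semicircular top: A = ½π·40² = 2513.27, centroid at (40.00, 156.98).
triangular fin: A = ½·65·125 = 4062.50, centroid at (101.67, 41.67).
hole: A = −π·12² = -452.39, centroid at (35.00, 114.00).
ΣA = 17323.38 mm², ΣAX̄ = 945718.17 mm³, ΣAȲ = 1296223.49 mm³.
X̄ = 945718.17/17323.38 = 54.59 mm; Ȳ = 1296223.49/17323.38 = 74.83 mm.

X̄ = 54.59 mm, Ȳ = 74.83 mm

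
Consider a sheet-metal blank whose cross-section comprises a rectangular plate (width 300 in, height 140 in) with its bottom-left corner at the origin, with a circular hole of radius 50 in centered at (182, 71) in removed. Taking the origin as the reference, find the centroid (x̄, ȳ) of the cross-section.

plate: A = 300 × 140 = 42000.00, centroid at (150.00, 70.00).
hole: A = −π·50² = -7853.98, centroid at (182.00, 71.00).
ΣA = 34146.02 in²
ΣAx̄ = (42000.00)(150.00) + (-7853.98)(182.00) = 4870575.34 in³
ΣAȳ = (42000.00)(70.00) + (-7853.98)(71.00) = 2382367.30 in³
x̄ = 4870575.34 / 34146.02 = 142.64 in
ȳ = 2382367.30 / 34146.02 = 69.77 in

x̄ = 142.64 in, ȳ = 69.77 in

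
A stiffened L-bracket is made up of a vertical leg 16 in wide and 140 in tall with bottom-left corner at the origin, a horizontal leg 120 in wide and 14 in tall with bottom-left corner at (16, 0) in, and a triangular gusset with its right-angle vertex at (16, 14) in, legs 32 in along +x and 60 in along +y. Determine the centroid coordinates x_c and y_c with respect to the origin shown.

vertical leg: A = 16 × 140 = 2240.00, centroid at (8.00, 70.00).
horizontal leg: A = 120 × 14 = 1680.00, centroid at (76.00, 7.00).
gusset: A = ½·32·60 = 960.00, centroid at (26.67, 34.00).
ΣA = 4880.00 in²
ΣAx_c = (2240.00)(8.00) + (1680.00)(76.00) + (960.00)(26.67) = 171200.00 in³
ΣAy_c = (2240.00)(70.00) + (1680.00)(7.00) + (960.00)(34.00) = 201200.00 in³
x_c = 171200.00 / 4880.00 = 35.08 in
y_c = 201200.00 / 4880.00 = 41.23 in

x_c = 35.08 in, y_c = 41.23 in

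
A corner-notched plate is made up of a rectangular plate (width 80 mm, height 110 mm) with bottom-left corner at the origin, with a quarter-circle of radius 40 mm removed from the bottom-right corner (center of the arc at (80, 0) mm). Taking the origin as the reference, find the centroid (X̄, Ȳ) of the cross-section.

plate: A = 80 × 110 = 8800.00, centroid at (40.00, 55.00).
removed quarter-circle: A = −¼π·40² = -1256.64, centroid at (63.02, 16.98).
ΣA = 7543.36 mm², ΣAX̄ = 272802.37 mm³, ΣAȲ = 462666.67 mm³.
X̄ = 272802.37/7543.36 = 36.16 mm; Ȳ = 462666.67/7543.36 = 61.33 mm.

X̄ = 36.16 mm, Ȳ = 61.33 mm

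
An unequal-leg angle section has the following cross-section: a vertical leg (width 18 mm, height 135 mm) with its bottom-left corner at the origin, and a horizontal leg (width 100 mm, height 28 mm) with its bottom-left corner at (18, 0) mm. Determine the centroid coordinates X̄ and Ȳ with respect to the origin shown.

X̄ = 40.59 mm, Ȳ = 38.86 mm

vertical leg: A = 18 × 135 = 2430.00, centroid at (9.00, 67.50).
horizontal leg: A = 100 × 28 = 2800.00, centroid at (68.00, 14.00).
ΣA = 5230.00 mm², ΣAX̄ = 212270.00 mm³, ΣAȲ = 203225.00 mm³.
X̄ = 212270.00/5230.00 = 40.59 mm; Ȳ = 203225.00/5230.00 = 38.86 mm.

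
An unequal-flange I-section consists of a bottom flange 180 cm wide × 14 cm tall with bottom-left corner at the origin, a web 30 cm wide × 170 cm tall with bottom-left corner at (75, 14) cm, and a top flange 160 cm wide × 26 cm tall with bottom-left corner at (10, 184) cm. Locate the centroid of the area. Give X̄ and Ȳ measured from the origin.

X̄ = 90.00 cm, Ȳ = 113.93 cm

bottom flange: A = 180 × 14 = 2520.00, centroid at (90.00, 7.00).
web: A = 30 × 170 = 5100.00, centroid at (90.00, 99.00).
top flange: A = 160 × 26 = 4160.00, centroid at (90.00, 197.00).
ΣA = 11780.00 cm², ΣAX̄ = 1060200.00 cm³, ΣAȲ = 1342060.00 cm³.
X̄ = 1060200.00/11780.00 = 90.00 cm; Ȳ = 1342060.00/11780.00 = 113.93 cm.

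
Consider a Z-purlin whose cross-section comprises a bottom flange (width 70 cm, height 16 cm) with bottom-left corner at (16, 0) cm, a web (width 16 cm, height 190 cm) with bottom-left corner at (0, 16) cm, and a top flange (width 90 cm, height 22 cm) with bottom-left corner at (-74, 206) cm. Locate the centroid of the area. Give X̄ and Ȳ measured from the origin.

X̄ = 3.91 cm, Ȳ = 126.39 cm

bottom flange: A = 70 × 16 = 1120.00, centroid at (51.00, 8.00).
web: A = 16 × 190 = 3040.00, centroid at (8.00, 111.00).
top flange: A = 90 × 22 = 1980.00, centroid at (-29.00, 217.00).
ΣA = 6140.00 cm²
ΣAX̄ = (1120.00)(51.00) + (3040.00)(8.00) + (1980.00)(-29.00) = 24020.00 cm³
ΣAȲ = (1120.00)(8.00) + (3040.00)(111.00) + (1980.00)(217.00) = 776060.00 cm³
X̄ = 24020.00 / 6140.00 = 3.91 cm
Ȳ = 776060.00 / 6140.00 = 126.39 cm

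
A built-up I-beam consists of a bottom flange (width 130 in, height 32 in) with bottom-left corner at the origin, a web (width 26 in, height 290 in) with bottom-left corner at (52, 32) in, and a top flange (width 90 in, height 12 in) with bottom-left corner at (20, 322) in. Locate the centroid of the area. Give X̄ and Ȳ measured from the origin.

Part | A | x̄ᵢ | ȳᵢ | A·x̄ᵢ | A·ȳᵢ
bottom flange | 4160.00 | 65.00 | 16.00 | 270400.00 | 66560.00
web | 7540.00 | 65.00 | 177.00 | 490100.00 | 1334580.00
top flange | 1080.00 | 65.00 | 328.00 | 70200.00 | 354240.00
Σ | 12780.00 |  |  | 830700.00 | 1755380.00
X̄ = 830700.00 / 12780.00 = 65.00 in
Ȳ = 1755380.00 / 12780.00 = 137.35 in

X̄ = 65.00 in, Ȳ = 137.35 in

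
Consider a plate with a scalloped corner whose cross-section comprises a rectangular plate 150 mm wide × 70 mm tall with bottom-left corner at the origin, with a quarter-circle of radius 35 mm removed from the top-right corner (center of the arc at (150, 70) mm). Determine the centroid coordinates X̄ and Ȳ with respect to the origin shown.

Part | A | x̄ᵢ | ȳᵢ | A·x̄ᵢ | A·ȳᵢ
plate | 10500.00 | 75.00 | 35.00 | 787500.00 | 367500.00
removed quarter-circle | -962.11 | 135.15 | 55.15 | -130025.25 | -53056.23
Σ | 9537.89 |  |  | 657474.75 | 314443.77
X̄ = 657474.75 / 9537.89 = 68.93 mm
Ȳ = 314443.77 / 9537.89 = 32.97 mm

X̄ = 68.93 mm, Ȳ = 32.97 mm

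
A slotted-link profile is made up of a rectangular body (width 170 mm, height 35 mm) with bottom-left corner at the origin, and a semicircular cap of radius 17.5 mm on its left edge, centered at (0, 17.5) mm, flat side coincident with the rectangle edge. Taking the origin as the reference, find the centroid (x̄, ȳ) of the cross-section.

x̄ = 78.09 mm, ȳ = 17.50 mm

Part | A | x̄ᵢ | ȳᵢ | A·x̄ᵢ | A·ȳᵢ
rectangular body | 5950.00 | 85.00 | 17.50 | 505750.00 | 104125.00
semicircular end | 481.06 | -7.43 | 17.50 | -3572.92 | 8418.49
Σ | 6431.06 |  |  | 502177.08 | 112543.49
x̄ = 502177.08 / 6431.06 = 78.09 mm
ȳ = 112543.49 / 6431.06 = 17.50 mm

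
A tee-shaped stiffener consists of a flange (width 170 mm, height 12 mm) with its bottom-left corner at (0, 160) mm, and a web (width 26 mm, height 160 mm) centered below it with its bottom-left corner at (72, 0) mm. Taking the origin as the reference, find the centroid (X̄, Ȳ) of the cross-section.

X̄ = 85.00 mm, Ȳ = 108.30 mm

web: A = 26 × 160 = 4160.00, centroid at (85.00, 80.00).
flange: A = 170 × 12 = 2040.00, centroid at (85.00, 166.00).
ΣA = 6200.00 mm², ΣAX̄ = 527000.00 mm³, ΣAȲ = 671440.00 mm³.
X̄ = 527000.00/6200.00 = 85.00 mm; Ȳ = 671440.00/6200.00 = 108.30 mm.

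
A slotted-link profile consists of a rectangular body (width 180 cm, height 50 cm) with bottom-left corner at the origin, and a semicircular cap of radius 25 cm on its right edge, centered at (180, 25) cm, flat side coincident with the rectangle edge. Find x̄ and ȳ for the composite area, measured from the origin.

rectangular body: A = 180 × 50 = 9000.00, centroid at (90.00, 25.00).
semicircular end: A = ½π·25² = 981.75, centroid at (190.61, 25.00).
ΣA = 9981.75 cm², ΣAx̄ = 997131.25 cm³, ΣAȳ = 249543.69 cm³.
x̄ = 997131.25/9981.75 = 99.90 cm; ȳ = 249543.69/9981.75 = 25.00 cm.

x̄ = 99.90 cm, ȳ = 25.00 cm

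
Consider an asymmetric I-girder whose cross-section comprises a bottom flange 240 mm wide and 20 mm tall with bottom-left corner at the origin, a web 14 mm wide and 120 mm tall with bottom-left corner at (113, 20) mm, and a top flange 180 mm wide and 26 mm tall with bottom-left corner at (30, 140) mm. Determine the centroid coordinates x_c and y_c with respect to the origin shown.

bottom flange: A = 240 × 20 = 4800.00, centroid at (120.00, 10.00).
web: A = 14 × 120 = 1680.00, centroid at (120.00, 80.00).
top flange: A = 180 × 26 = 4680.00, centroid at (120.00, 153.00).
ΣA = 11160.00 mm²
ΣAx_c = (4800.00)(120.00) + (1680.00)(120.00) + (4680.00)(120.00) = 1339200.00 mm³
ΣAy_c = (4800.00)(10.00) + (1680.00)(80.00) + (4680.00)(153.00) = 898440.00 mm³
x_c = 1339200.00 / 11160.00 = 120.00 mm
y_c = 898440.00 / 11160.00 = 80.51 mm

x_c = 120.00 mm, y_c = 80.51 mm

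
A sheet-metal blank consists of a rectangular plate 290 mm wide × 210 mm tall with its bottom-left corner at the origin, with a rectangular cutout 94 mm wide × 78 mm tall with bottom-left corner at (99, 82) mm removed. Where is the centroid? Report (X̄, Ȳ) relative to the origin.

plate: A = 290 × 210 = 60900.00, centroid at (145.00, 105.00).
hole: A = −(94 × 78) = -7332.00, centroid at (146.00, 121.00).
ΣA = 53568.00 mm², ΣAX̄ = 7760028.00 mm³, ΣAȲ = 5507328.00 mm³.
X̄ = 7760028.00/53568.00 = 144.86 mm; Ȳ = 5507328.00/53568.00 = 102.81 mm.

X̄ = 144.86 mm, Ȳ = 102.81 mm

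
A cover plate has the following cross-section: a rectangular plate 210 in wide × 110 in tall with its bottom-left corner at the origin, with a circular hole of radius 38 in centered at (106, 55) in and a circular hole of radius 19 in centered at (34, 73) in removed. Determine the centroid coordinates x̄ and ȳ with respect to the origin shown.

x̄ = 109.36 in, ȳ = 53.83 in

Part | A | x̄ᵢ | ȳᵢ | A·x̄ᵢ | A·ȳᵢ
plate | 23100.00 | 105.00 | 55.00 | 2425500.00 | 1270500.00
hole 1 | -4536.46 | 106.00 | 55.00 | -480864.74 | -249505.29
hole 2 | -1134.11 | 34.00 | 73.00 | -38559.91 | -82790.39
Σ | 17429.43 |  |  | 1906075.35 | 938204.32
x̄ = 1906075.35 / 17429.43 = 109.36 in
ȳ = 938204.32 / 17429.43 = 53.83 in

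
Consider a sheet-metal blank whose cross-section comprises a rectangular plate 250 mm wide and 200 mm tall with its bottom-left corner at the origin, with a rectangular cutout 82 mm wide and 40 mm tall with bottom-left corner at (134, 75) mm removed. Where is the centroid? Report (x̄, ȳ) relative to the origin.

x̄ = 121.49 mm, ȳ = 100.35 mm

Part | A | x̄ᵢ | ȳᵢ | A·x̄ᵢ | A·ȳᵢ
plate | 50000.00 | 125.00 | 100.00 | 6250000.00 | 5000000.00
hole | -3280.00 | 175.00 | 95.00 | -574000.00 | -311600.00
Σ | 46720.00 |  |  | 5676000.00 | 4688400.00
x̄ = 5676000.00 / 46720.00 = 121.49 mm
ȳ = 4688400.00 / 46720.00 = 100.35 mm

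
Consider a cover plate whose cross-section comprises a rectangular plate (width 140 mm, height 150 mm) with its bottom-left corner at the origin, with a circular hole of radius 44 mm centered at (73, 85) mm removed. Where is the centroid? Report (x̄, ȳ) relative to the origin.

x̄ = 68.78 mm, ȳ = 70.92 mm

plate: A = 140 × 150 = 21000.00, centroid at (70.00, 75.00).
hole: A = −π·44² = -6082.12, centroid at (73.00, 85.00).
ΣA = 14917.88 mm²
ΣAx̄ = (21000.00)(70.00) + (-6082.12)(73.00) = 1026004.99 mm³
ΣAȳ = (21000.00)(75.00) + (-6082.12)(85.00) = 1058019.51 mm³
x̄ = 1026004.99 / 14917.88 = 68.78 mm
ȳ = 1058019.51 / 14917.88 = 70.92 mm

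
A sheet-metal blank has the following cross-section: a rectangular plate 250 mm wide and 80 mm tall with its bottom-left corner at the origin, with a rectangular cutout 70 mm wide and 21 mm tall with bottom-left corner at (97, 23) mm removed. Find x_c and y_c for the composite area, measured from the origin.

plate: A = 250 × 80 = 20000.00, centroid at (125.00, 40.00).
hole: A = −(70 × 21) = -1470.00, centroid at (132.00, 33.50).
ΣA = 18530.00 mm²
ΣAx_c = (20000.00)(125.00) + (-1470.00)(132.00) = 2305960.00 mm³
ΣAy_c = (20000.00)(40.00) + (-1470.00)(33.50) = 750755.00 mm³
x_c = 2305960.00 / 18530.00 = 124.44 mm
y_c = 750755.00 / 18530.00 = 40.52 mm

x_c = 124.44 mm, y_c = 40.52 mm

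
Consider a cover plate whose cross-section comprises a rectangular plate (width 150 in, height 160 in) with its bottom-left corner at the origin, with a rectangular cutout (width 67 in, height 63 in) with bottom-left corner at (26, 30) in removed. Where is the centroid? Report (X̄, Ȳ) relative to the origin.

plate: A = 150 × 160 = 24000.00, centroid at (75.00, 80.00).
hole: A = −(67 × 63) = -4221.00, centroid at (59.50, 61.50).
ΣA = 19779.00 in²
ΣAX̄ = (24000.00)(75.00) + (-4221.00)(59.50) = 1548850.50 in³
ΣAȲ = (24000.00)(80.00) + (-4221.00)(61.50) = 1660408.50 in³
X̄ = 1548850.50 / 19779.00 = 78.31 in
Ȳ = 1660408.50 / 19779.00 = 83.95 in

X̄ = 78.31 in, Ȳ = 83.95 in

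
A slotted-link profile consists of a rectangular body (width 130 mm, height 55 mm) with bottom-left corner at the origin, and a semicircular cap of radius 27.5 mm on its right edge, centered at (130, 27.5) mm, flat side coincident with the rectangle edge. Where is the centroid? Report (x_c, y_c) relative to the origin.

x_c = 75.92 mm, y_c = 27.50 mm

Part | A | x̄ᵢ | ȳᵢ | A·x̄ᵢ | A·ȳᵢ
rectangular body | 7150.00 | 65.00 | 27.50 | 464750.00 | 196625.00
semicircular end | 1187.91 | 141.67 | 27.50 | 168293.50 | 32667.65
Σ | 8337.91 |  |  | 633043.50 | 229292.65
x_c = 633043.50 / 8337.91 = 75.92 mm
y_c = 229292.65 / 8337.91 = 27.50 mm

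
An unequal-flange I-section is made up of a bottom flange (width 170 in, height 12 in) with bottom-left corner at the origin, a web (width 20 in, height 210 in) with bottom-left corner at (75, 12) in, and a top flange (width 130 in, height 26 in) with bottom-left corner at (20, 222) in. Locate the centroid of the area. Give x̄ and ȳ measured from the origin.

x̄ = 85.00 in, ȳ = 134.92 in

Part | A | x̄ᵢ | ȳᵢ | A·x̄ᵢ | A·ȳᵢ
bottom flange | 2040.00 | 85.00 | 6.00 | 173400.00 | 12240.00
web | 4200.00 | 85.00 | 117.00 | 357000.00 | 491400.00
top flange | 3380.00 | 85.00 | 235.00 | 287300.00 | 794300.00
Σ | 9620.00 |  |  | 817700.00 | 1297940.00
x̄ = 817700.00 / 9620.00 = 85.00 in
ȳ = 1297940.00 / 9620.00 = 134.92 in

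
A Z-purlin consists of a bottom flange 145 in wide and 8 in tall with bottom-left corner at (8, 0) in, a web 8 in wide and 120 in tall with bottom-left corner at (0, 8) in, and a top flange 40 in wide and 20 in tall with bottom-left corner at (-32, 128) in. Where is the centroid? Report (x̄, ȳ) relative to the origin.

bottom flange: A = 145 × 8 = 1160.00, centroid at (80.50, 4.00).
web: A = 8 × 120 = 960.00, centroid at (4.00, 68.00).
top flange: A = 40 × 20 = 800.00, centroid at (-12.00, 138.00).
ΣA = 2920.00 in²
ΣAx̄ = (1160.00)(80.50) + (960.00)(4.00) + (800.00)(-12.00) = 87620.00 in³
ΣAȳ = (1160.00)(4.00) + (960.00)(68.00) + (800.00)(138.00) = 180320.00 in³
x̄ = 87620.00 / 2920.00 = 30.01 in
ȳ = 180320.00 / 2920.00 = 61.75 in

x̄ = 30.01 in, ȳ = 61.75 in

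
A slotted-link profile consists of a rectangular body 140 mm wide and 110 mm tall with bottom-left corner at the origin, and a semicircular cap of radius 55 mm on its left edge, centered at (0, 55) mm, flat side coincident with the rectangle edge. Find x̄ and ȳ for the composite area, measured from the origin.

rectangular body: A = 140 × 110 = 15400.00, centroid at (70.00, 55.00).
semicircular end: A = ½π·55² = 4751.66, centroid at (-23.34, 55.00).
ΣA = 20151.66 mm²
ΣAx̄ = (15400.00)(70.00) + (4751.66)(-23.34) = 967083.33 mm³
ΣAȳ = (15400.00)(55.00) + (4751.66)(55.00) = 1108341.24 mm³
x̄ = 967083.33 / 20151.66 = 47.99 mm
ȳ = 1108341.24 / 20151.66 = 55.00 mm

x̄ = 47.99 mm, ȳ = 55.00 mm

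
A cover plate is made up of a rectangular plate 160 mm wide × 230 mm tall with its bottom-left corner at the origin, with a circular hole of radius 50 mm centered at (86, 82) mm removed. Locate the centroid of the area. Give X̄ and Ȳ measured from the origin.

plate: A = 160 × 230 = 36800.00, centroid at (80.00, 115.00).
hole: A = −π·50² = -7853.98, centroid at (86.00, 82.00).
ΣA = 28946.02 mm², ΣAX̄ = 2268557.58 mm³, ΣAȲ = 3587973.51 mm³.
X̄ = 2268557.58/28946.02 = 78.37 mm; Ȳ = 3587973.51/28946.02 = 123.95 mm.

X̄ = 78.37 mm, Ȳ = 123.95 mm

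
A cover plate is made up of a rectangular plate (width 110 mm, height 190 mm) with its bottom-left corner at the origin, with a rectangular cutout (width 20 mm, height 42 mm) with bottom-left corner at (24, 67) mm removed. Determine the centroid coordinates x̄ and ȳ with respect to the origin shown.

plate: A = 110 × 190 = 20900.00, centroid at (55.00, 95.00).
hole: A = −(20 × 42) = -840.00, centroid at (34.00, 88.00).
ΣA = 20060.00 mm²
ΣAx̄ = (20900.00)(55.00) + (-840.00)(34.00) = 1120940.00 mm³
ΣAȳ = (20900.00)(95.00) + (-840.00)(88.00) = 1911580.00 mm³
x̄ = 1120940.00 / 20060.00 = 55.88 mm
ȳ = 1911580.00 / 20060.00 = 95.29 mm

x̄ = 55.88 mm, ȳ = 95.29 mm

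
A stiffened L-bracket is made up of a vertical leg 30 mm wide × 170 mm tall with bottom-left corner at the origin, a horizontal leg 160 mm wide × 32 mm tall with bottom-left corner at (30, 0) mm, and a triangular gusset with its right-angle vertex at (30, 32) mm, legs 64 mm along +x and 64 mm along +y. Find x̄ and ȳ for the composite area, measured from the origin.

Part | A | x̄ᵢ | ȳᵢ | A·x̄ᵢ | A·ȳᵢ
vertical leg | 5100.00 | 15.00 | 85.00 | 76500.00 | 433500.00
horizontal leg | 5120.00 | 110.00 | 16.00 | 563200.00 | 81920.00
gusset | 2048.00 | 51.33 | 53.33 | 105130.67 | 109226.67
Σ | 12268.00 |  |  | 744830.67 | 624646.67
x̄ = 744830.67 / 12268.00 = 60.71 mm
ȳ = 624646.67 / 12268.00 = 50.92 mm

x̄ = 60.71 mm, ȳ = 50.92 mm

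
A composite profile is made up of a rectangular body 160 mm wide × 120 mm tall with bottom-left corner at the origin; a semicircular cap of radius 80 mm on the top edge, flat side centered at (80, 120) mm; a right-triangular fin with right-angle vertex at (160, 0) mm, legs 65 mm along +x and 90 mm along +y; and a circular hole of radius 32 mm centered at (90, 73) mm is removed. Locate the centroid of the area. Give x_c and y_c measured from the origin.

x_c = 89.16 mm, y_c = 88.14 mm

rectangular body: A = 160 × 120 = 19200.00, centroid at (80.00, 60.00).
semicircular top: A = ½π·80² = 10053.10, centroid at (80.00, 153.95).
triangular fin: A = ½·65·90 = 2925.00, centroid at (181.67, 30.00).
hole: A = −π·32² = -3216.99, centroid at (90.00, 73.00).
ΣA = 28961.11 mm²
ΣAx_c = (19200.00)(80.00) + (10053.10)(80.00) + (2925.00)(181.67) + (-3216.99)(90.00) = 2582093.54 mm³
ΣAy_c = (19200.00)(60.00) + (10053.10)(153.95) + (2925.00)(30.00) + (-3216.99)(73.00) = 2552614.58 mm³
x_c = 2582093.54 / 28961.11 = 89.16 mm
y_c = 2552614.58 / 28961.11 = 88.14 mm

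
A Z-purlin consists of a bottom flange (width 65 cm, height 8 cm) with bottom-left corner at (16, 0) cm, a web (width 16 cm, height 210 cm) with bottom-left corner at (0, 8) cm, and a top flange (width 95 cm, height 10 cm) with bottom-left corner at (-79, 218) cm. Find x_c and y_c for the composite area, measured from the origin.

x_c = 4.59 cm, y_c = 122.90 cm

bottom flange: A = 65 × 8 = 520.00, centroid at (48.50, 4.00).
web: A = 16 × 210 = 3360.00, centroid at (8.00, 113.00).
top flange: A = 95 × 10 = 950.00, centroid at (-31.50, 223.00).
ΣA = 4830.00 cm²
ΣAx_c = (520.00)(48.50) + (3360.00)(8.00) + (950.00)(-31.50) = 22175.00 cm³
ΣAy_c = (520.00)(4.00) + (3360.00)(113.00) + (950.00)(223.00) = 593610.00 cm³
x_c = 22175.00 / 4830.00 = 4.59 cm
y_c = 593610.00 / 4830.00 = 122.90 cm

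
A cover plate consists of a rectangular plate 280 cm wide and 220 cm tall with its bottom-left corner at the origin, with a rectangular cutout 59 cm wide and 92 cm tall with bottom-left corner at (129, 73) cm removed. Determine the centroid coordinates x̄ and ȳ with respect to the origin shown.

x̄ = 138.21 cm, ȳ = 109.13 cm

plate: A = 280 × 220 = 61600.00, centroid at (140.00, 110.00).
hole: A = −(59 × 92) = -5428.00, centroid at (158.50, 119.00).
ΣA = 56172.00 cm², ΣAx̄ = 7763662.00 cm³, ΣAȳ = 6130068.00 cm³.
x̄ = 7763662.00/56172.00 = 138.21 cm; ȳ = 6130068.00/56172.00 = 109.13 cm.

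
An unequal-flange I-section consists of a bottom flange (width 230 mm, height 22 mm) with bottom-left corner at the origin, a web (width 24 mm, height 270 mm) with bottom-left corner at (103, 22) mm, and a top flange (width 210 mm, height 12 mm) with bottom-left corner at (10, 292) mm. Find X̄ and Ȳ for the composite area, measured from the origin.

Part | A | x̄ᵢ | ȳᵢ | A·x̄ᵢ | A·ȳᵢ
bottom flange | 5060.00 | 115.00 | 11.00 | 581900.00 | 55660.00
web | 6480.00 | 115.00 | 157.00 | 745200.00 | 1017360.00
top flange | 2520.00 | 115.00 | 298.00 | 289800.00 | 750960.00
Σ | 14060.00 |  |  | 1616900.00 | 1823980.00
X̄ = 1616900.00 / 14060.00 = 115.00 mm
Ȳ = 1823980.00 / 14060.00 = 129.73 mm

X̄ = 115.00 mm, Ȳ = 129.73 mm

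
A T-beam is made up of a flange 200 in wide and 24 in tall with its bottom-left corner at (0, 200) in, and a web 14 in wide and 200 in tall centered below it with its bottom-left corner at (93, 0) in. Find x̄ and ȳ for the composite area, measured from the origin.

x̄ = 100.00 in, ȳ = 170.74 in

web: A = 14 × 200 = 2800.00, centroid at (100.00, 100.00).
flange: A = 200 × 24 = 4800.00, centroid at (100.00, 212.00).
ΣA = 7600.00 in², ΣAx̄ = 760000.00 in³, ΣAȳ = 1297600.00 in³.
x̄ = 760000.00/7600.00 = 100.00 in; ȳ = 1297600.00/7600.00 = 170.74 in.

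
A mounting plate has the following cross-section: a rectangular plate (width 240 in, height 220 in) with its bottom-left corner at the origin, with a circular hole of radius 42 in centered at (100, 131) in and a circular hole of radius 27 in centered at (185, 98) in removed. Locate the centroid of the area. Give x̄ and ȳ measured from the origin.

Part | A | x̄ᵢ | ȳᵢ | A·x̄ᵢ | A·ȳᵢ
plate | 52800.00 | 120.00 | 110.00 | 6336000.00 | 5808000.00
hole 1 | -5541.77 | 100.00 | 131.00 | -554176.94 | -725971.80
hole 2 | -2290.22 | 185.00 | 98.00 | -423690.89 | -224441.66
Σ | 44968.01 |  |  | 5358132.16 | 4857586.54
x̄ = 5358132.16 / 44968.01 = 119.15 in
ȳ = 4857586.54 / 44968.01 = 108.02 in

x̄ = 119.15 in, ȳ = 108.02 in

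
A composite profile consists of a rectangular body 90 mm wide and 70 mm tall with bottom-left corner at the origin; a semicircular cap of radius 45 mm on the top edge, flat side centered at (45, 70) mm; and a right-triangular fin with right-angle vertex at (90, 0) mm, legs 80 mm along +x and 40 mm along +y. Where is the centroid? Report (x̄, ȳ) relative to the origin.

rectangular body: A = 90 × 70 = 6300.00, centroid at (45.00, 35.00).
semicircular top: A = ½π·45² = 3180.86, centroid at (45.00, 89.10).
triangular fin: A = ½·80·40 = 1600.00, centroid at (116.67, 13.33).
ΣA = 11080.86 mm², ΣAx̄ = 613305.48 mm³, ΣAȳ = 525243.71 mm³.
x̄ = 613305.48/11080.86 = 55.35 mm; ȳ = 525243.71/11080.86 = 47.40 mm.

x̄ = 55.35 mm, ȳ = 47.40 mm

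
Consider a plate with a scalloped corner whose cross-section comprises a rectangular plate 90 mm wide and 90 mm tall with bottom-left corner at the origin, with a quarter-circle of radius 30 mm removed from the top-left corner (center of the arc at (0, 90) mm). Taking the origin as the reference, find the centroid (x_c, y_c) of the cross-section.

x_c = 48.09 mm, y_c = 41.91 mm

Part | A | x̄ᵢ | ȳᵢ | A·x̄ᵢ | A·ȳᵢ
plate | 8100.00 | 45.00 | 45.00 | 364500.00 | 364500.00
removed quarter-circle | -706.86 | 12.73 | 77.27 | -9000.00 | -54617.25
Σ | 7393.14 |  |  | 355500.00 | 309882.75
x_c = 355500.00 / 7393.14 = 48.09 mm
y_c = 309882.75 / 7393.14 = 41.91 mm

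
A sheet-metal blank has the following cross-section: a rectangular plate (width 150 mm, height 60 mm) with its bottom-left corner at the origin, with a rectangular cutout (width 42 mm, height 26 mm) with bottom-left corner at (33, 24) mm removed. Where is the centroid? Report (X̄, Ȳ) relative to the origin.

X̄ = 77.90 mm, Ȳ = 29.03 mm

plate: A = 150 × 60 = 9000.00, centroid at (75.00, 30.00).
hole: A = −(42 × 26) = -1092.00, centroid at (54.00, 37.00).
ΣA = 7908.00 mm², ΣAX̄ = 616032.00 mm³, ΣAȲ = 229596.00 mm³.
X̄ = 616032.00/7908.00 = 77.90 mm; Ȳ = 229596.00/7908.00 = 29.03 mm.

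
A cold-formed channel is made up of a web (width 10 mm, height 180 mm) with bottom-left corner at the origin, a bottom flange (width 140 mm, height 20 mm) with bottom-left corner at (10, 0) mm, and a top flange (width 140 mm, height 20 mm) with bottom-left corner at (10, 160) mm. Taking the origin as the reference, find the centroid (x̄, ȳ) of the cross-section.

web: A = 10 × 180 = 1800.00, centroid at (5.00, 90.00).
bottom flange: A = 140 × 20 = 2800.00, centroid at (80.00, 10.00).
top flange: A = 140 × 20 = 2800.00, centroid at (80.00, 170.00).
ΣA = 7400.00 mm², ΣAx̄ = 457000.00 mm³, ΣAȳ = 666000.00 mm³.
x̄ = 457000.00/7400.00 = 61.76 mm; ȳ = 666000.00/7400.00 = 90.00 mm.

x̄ = 61.76 mm, ȳ = 90.00 mm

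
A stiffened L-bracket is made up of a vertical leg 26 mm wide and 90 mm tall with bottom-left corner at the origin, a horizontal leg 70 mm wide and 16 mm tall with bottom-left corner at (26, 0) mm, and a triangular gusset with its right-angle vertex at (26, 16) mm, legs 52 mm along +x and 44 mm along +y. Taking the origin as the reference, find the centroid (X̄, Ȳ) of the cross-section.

X̄ = 32.21 mm, Ȳ = 32.44 mm

vertical leg: A = 26 × 90 = 2340.00, centroid at (13.00, 45.00).
horizontal leg: A = 70 × 16 = 1120.00, centroid at (61.00, 8.00).
gusset: A = ½·52·44 = 1144.00, centroid at (43.33, 30.67).
ΣA = 4604.00 mm²
ΣAX̄ = (2340.00)(13.00) + (1120.00)(61.00) + (1144.00)(43.33) = 148313.33 mm³
ΣAȲ = (2340.00)(45.00) + (1120.00)(8.00) + (1144.00)(30.67) = 149342.67 mm³
X̄ = 148313.33 / 4604.00 = 32.21 mm
Ȳ = 149342.67 / 4604.00 = 32.44 mm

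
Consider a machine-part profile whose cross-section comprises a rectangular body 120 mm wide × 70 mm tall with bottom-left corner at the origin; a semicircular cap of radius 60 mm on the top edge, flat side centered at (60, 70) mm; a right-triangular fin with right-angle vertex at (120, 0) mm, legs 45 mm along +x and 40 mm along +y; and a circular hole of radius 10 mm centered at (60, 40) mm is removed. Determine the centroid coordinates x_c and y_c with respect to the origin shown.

rectangular body: A = 120 × 70 = 8400.00, centroid at (60.00, 35.00).
semicircular top: A = ½π·60² = 5654.87, centroid at (60.00, 95.46).
triangular fin: A = ½·45·40 = 900.00, centroid at (135.00, 13.33).
hole: A = −π·10² = -314.16, centroid at (60.00, 40.00).
ΣA = 14640.71 mm², ΣAx_c = 945942.45 mm³, ΣAy_c = 833274.30 mm³.
x_c = 945942.45/14640.71 = 64.61 mm; y_c = 833274.30/14640.71 = 56.91 mm.

x_c = 64.61 mm, y_c = 56.91 mm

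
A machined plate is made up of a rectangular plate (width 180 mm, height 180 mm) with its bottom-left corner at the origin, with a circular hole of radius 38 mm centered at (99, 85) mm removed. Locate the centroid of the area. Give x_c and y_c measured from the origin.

x_c = 88.53 mm, y_c = 90.81 mm

plate: A = 180 × 180 = 32400.00, centroid at (90.00, 90.00).
hole: A = −π·38² = -4536.46, centroid at (99.00, 85.00).
ΣA = 27863.54 mm²
ΣAx_c = (32400.00)(90.00) + (-4536.46)(99.00) = 2466890.48 mm³
ΣAy_c = (32400.00)(90.00) + (-4536.46)(85.00) = 2530400.92 mm³
x_c = 2466890.48 / 27863.54 = 88.53 mm
y_c = 2530400.92 / 27863.54 = 90.81 mm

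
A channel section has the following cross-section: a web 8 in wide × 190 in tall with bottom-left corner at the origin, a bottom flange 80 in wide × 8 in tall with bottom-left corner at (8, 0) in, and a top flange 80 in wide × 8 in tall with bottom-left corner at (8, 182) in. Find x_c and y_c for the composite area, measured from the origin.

x_c = 24.11 in, y_c = 95.00 in

web: A = 8 × 190 = 1520.00, centroid at (4.00, 95.00).
bottom flange: A = 80 × 8 = 640.00, centroid at (48.00, 4.00).
top flange: A = 80 × 8 = 640.00, centroid at (48.00, 186.00).
ΣA = 2800.00 in², ΣAx_c = 67520.00 in³, ΣAy_c = 266000.00 in³.
x_c = 67520.00/2800.00 = 24.11 in; y_c = 266000.00/2800.00 = 95.00 in.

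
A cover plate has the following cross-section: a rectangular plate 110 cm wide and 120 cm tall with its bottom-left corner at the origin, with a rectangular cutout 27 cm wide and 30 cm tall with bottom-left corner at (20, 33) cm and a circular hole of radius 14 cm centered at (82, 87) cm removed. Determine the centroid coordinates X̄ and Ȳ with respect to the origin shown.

X̄ = 55.07 cm, Ȳ = 59.41 cm

plate: A = 110 × 120 = 13200.00, centroid at (55.00, 60.00).
hole 1: A = −(27 × 30) = -810.00, centroid at (33.50, 48.00).
hole 2: A = −π·14² = -615.75, centroid at (82.00, 87.00).
ΣA = 11774.25 cm², ΣAX̄ = 648373.32 cm³, ΣAȲ = 699549.56 cm³.
X̄ = 648373.32/11774.25 = 55.07 cm; Ȳ = 699549.56/11774.25 = 59.41 cm.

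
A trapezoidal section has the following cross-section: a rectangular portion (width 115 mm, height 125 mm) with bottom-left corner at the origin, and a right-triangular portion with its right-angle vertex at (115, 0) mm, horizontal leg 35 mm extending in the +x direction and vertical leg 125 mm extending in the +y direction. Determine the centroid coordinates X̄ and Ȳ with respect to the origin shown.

Part | A | x̄ᵢ | ȳᵢ | A·x̄ᵢ | A·ȳᵢ
rectangular portion | 14375.00 | 57.50 | 62.50 | 826562.50 | 898437.50
triangular portion | 2187.50 | 126.67 | 41.67 | 277083.33 | 91145.83
Σ | 16562.50 |  |  | 1103645.83 | 989583.33
X̄ = 1103645.83 / 16562.50 = 66.64 mm
Ȳ = 989583.33 / 16562.50 = 59.75 mm

X̄ = 66.64 mm, Ȳ = 59.75 mm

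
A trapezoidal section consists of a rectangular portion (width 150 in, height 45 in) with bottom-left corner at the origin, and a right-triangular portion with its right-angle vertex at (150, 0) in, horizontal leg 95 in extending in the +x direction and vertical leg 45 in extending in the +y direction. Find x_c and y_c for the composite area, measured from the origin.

x_c = 100.65 in, y_c = 20.70 in

rectangular portion: A = 150 × 45 = 6750.00, centroid at (75.00, 22.50).
triangular portion: A = ½·95·45 = 2137.50, centroid at (181.67, 15.00).
ΣA = 8887.50 in², ΣAx_c = 894562.50 in³, ΣAy_c = 183937.50 in³.
x_c = 894562.50/8887.50 = 100.65 in; y_c = 183937.50/8887.50 = 20.70 in.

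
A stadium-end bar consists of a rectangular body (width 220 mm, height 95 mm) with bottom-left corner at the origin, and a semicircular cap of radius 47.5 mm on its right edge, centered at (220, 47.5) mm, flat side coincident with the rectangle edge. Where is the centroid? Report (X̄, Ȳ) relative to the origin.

X̄ = 128.87 mm, Ȳ = 47.50 mm

rectangular body: A = 220 × 95 = 20900.00, centroid at (110.00, 47.50).
semicircular end: A = ½π·47.5² = 3544.11, centroid at (240.16, 47.50).
ΣA = 24444.11 mm²
ΣAX̄ = (20900.00)(110.00) + (3544.11)(240.16) = 3150151.94 mm³
ΣAȲ = (20900.00)(47.50) + (3544.11)(47.50) = 1161095.19 mm³
X̄ = 3150151.94 / 24444.11 = 128.87 mm
Ȳ = 1161095.19 / 24444.11 = 47.50 mm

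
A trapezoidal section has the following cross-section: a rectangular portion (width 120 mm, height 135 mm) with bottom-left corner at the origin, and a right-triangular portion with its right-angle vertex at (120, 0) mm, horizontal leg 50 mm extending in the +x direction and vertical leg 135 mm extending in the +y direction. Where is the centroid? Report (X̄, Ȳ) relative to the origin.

X̄ = 73.22 mm, Ȳ = 63.62 mm

rectangular portion: A = 120 × 135 = 16200.00, centroid at (60.00, 67.50).
triangular portion: A = ½·50·135 = 3375.00, centroid at (136.67, 45.00).
ΣA = 19575.00 mm²
ΣAX̄ = (16200.00)(60.00) + (3375.00)(136.67) = 1433250.00 mm³
ΣAȲ = (16200.00)(67.50) + (3375.00)(45.00) = 1245375.00 mm³
X̄ = 1433250.00 / 19575.00 = 73.22 mm
Ȳ = 1245375.00 / 19575.00 = 63.62 mm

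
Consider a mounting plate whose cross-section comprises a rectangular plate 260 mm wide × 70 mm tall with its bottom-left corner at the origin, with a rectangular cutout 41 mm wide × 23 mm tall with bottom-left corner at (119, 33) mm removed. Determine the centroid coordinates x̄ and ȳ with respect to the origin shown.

plate: A = 260 × 70 = 18200.00, centroid at (130.00, 35.00).
hole: A = −(41 × 23) = -943.00, centroid at (139.50, 44.50).
ΣA = 17257.00 mm², ΣAx̄ = 2234451.50 mm³, ΣAȳ = 595036.50 mm³.
x̄ = 2234451.50/17257.00 = 129.48 mm; ȳ = 595036.50/17257.00 = 34.48 mm.

x̄ = 129.48 mm, ȳ = 34.48 mm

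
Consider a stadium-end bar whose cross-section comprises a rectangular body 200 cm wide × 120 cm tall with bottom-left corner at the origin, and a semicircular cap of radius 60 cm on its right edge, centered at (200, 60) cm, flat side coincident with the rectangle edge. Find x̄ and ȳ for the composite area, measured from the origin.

x̄ = 123.92 cm, ȳ = 60.00 cm

Part | A | x̄ᵢ | ȳᵢ | A·x̄ᵢ | A·ȳᵢ
rectangular body | 24000.00 | 100.00 | 60.00 | 2400000.00 | 1440000.00
semicircular end | 5654.87 | 225.46 | 60.00 | 1274973.36 | 339292.01
Σ | 29654.87 |  |  | 3674973.36 | 1779292.01
x̄ = 3674973.36 / 29654.87 = 123.92 cm
ȳ = 1779292.01 / 29654.87 = 60.00 cm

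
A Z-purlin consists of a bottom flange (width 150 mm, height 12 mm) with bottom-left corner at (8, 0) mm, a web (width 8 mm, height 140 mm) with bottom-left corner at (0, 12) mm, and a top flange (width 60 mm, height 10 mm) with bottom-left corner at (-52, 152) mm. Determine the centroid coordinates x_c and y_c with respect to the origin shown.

x_c = 39.97 mm, y_c = 55.92 mm

bottom flange: A = 150 × 12 = 1800.00, centroid at (83.00, 6.00).
web: A = 8 × 140 = 1120.00, centroid at (4.00, 82.00).
top flange: A = 60 × 10 = 600.00, centroid at (-22.00, 157.00).
ΣA = 3520.00 mm², ΣAx_c = 140680.00 mm³, ΣAy_c = 196840.00 mm³.
x_c = 140680.00/3520.00 = 39.97 mm; y_c = 196840.00/3520.00 = 55.92 mm.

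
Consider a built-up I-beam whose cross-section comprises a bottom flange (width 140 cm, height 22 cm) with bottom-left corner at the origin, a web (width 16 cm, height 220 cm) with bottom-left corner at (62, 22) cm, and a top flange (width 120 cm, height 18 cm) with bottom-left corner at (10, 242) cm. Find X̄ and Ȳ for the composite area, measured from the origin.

bottom flange: A = 140 × 22 = 3080.00, centroid at (70.00, 11.00).
web: A = 16 × 220 = 3520.00, centroid at (70.00, 132.00).
top flange: A = 120 × 18 = 2160.00, centroid at (70.00, 251.00).
ΣA = 8760.00 cm²
ΣAX̄ = (3080.00)(70.00) + (3520.00)(70.00) + (2160.00)(70.00) = 613200.00 cm³
ΣAȲ = (3080.00)(11.00) + (3520.00)(132.00) + (2160.00)(251.00) = 1040680.00 cm³
X̄ = 613200.00 / 8760.00 = 70.00 cm
Ȳ = 1040680.00 / 8760.00 = 118.80 cm

X̄ = 70.00 cm, Ȳ = 118.80 cm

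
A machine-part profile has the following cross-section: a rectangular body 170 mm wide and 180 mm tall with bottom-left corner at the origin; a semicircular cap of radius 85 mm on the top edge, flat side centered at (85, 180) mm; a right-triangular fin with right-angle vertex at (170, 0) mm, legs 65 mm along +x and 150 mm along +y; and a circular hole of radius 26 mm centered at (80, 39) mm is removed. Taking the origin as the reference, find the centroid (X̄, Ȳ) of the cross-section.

rectangular body: A = 170 × 180 = 30600.00, centroid at (85.00, 90.00).
semicircular top: A = ½π·85² = 11349.00, centroid at (85.00, 216.08).
triangular fin: A = ½·65·150 = 4875.00, centroid at (191.67, 50.00).
hole: A = −π·26² = -2123.72, centroid at (80.00, 39.00).
ΣA = 44700.29 mm², ΣAX̄ = 4330142.96 mm³, ΣAȲ = 5367162.34 mm³.
X̄ = 4330142.96/44700.29 = 96.87 mm; Ȳ = 5367162.34/44700.29 = 120.07 mm.

X̄ = 96.87 mm, Ȳ = 120.07 mm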